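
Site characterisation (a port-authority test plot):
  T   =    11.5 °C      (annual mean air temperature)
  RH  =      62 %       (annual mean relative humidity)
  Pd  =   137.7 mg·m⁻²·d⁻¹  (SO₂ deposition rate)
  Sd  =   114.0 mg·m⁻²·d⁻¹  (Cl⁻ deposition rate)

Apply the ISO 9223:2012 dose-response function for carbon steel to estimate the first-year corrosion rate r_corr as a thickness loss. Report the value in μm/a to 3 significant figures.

r_corr = 96.6 μm/a

carbon steel: T>10 °C ⇒ hinge -0.054·(11.5−10) = -0.0810
  SO₂ term: 1.77·137.7^0.52·exp(0.02·62-0.0810) = 73.04
  Sd branch = 0.102·Sd^0.62·e^(0.033·RH+0.04·T) = 23.56 μm/a
  r_corr = 73.04 + 23.56 = 96.6 μm/a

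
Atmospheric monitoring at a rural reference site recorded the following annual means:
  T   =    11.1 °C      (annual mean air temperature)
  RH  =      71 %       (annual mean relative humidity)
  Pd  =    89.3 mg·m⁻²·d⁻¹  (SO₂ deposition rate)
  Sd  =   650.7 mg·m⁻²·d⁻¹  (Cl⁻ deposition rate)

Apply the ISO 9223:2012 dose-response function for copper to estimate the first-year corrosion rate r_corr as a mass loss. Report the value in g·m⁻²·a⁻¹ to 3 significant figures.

copper: f(T) = -0.080·(T−10) [T>10 °C] = -0.0880
  sulphur-dioxide contribution → 1.029 μm/a
  chloride contribution → 1.308 μm/a
  total first-year rate 2.337 μm/a
Convert to mass loss: 2.337 μm/a × 8.96 g/cm³ = 20.94 g·m⁻²·a⁻¹

r_corr = 20.9 g·m⁻²·a⁻¹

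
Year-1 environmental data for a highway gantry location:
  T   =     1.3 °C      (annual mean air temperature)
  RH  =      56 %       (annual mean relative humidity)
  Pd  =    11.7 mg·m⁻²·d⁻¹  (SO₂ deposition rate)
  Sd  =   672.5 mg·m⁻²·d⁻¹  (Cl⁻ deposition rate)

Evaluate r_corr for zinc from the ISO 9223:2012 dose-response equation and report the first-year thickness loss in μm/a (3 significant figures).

zinc: temperature factor f = +0.038·(-8.7) = -0.3306
  Pd branch = 0.0129·Pd^0.44·e^(0.046·RH+f) = 0.3595 μm/a
  Cl⁻ term: 0.0175·672.5^0.57·exp(0.008·56+0.085·1.3) = 1.251
  sum: 0.3595 + 1.251 → r_corr = 1.611 μm/a

r_corr = 1.61 μm/a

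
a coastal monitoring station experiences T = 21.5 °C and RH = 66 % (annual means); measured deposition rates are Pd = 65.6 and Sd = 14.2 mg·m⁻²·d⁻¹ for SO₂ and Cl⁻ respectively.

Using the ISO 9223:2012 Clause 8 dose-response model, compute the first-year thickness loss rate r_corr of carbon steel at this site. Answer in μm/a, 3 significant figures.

r_corr = 42.4 μm/a

carbon steel: temperature factor f = -0.054·(11.5) = -0.6210
  Pd branch = 1.77·Pd^0.52·e^(0.02·RH+f) = 31.36 μm/a
  Sd branch = 0.102·Sd^0.62·e^(0.033·RH+0.04·T) = 11.03 μm/a
  r_corr = 31.36 + 11.03 = 42.38 μm/a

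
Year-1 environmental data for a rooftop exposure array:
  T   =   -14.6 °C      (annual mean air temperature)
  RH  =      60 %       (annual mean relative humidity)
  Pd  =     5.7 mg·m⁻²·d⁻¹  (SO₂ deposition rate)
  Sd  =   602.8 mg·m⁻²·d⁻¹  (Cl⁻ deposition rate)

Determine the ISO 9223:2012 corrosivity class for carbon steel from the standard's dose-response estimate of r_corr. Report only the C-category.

C2

carbon steel: T≤10 °C ⇒ hinge +0.150·(-14.6−10) = -3.6900
  SO₂ term: 1.77·5.7^0.52·exp(0.02·60-3.6900) = 0.3628
  Cl⁻ term: 0.102·602.8^0.62·exp(0.033·60+0.04·-14.6) = 21.81
  sum: 0.3628 + 21.81 → r_corr = 22.17 μm/a
22.2 μm/a falls in (1.3, 25] for carbon steel → category C2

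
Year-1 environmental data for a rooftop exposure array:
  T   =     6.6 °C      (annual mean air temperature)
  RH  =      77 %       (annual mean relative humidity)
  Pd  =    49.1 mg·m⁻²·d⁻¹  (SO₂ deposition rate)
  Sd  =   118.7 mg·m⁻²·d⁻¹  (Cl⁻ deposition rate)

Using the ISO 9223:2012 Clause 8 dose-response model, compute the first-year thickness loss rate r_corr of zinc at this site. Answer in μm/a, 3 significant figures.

r_corr = 3.04 μm/a

zinc: T≤10 °C ⇒ hinge +0.038·(6.6−10) = -0.1292
  sulphur-dioxide contribution → 2.172 μm/a
  chloride contribution → 0.8643 μm/a
  ⇒ r_corr(zinc) = 3.036 μm/a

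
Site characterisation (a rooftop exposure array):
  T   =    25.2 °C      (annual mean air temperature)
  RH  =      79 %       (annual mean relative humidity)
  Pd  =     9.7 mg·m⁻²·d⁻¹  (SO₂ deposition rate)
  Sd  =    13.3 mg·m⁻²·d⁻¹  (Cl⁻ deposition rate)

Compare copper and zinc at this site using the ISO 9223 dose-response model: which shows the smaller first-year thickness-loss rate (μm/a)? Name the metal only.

copper

copper: f(T) = -0.080·(T−10) [T>10 °C] = -1.2160
  Pd branch = 0.0053·Pd^0.26·e^(0.059·RH+f) = 0.2999 μm/a
  Sd branch = 0.01025·Sd^0.27·e^(0.036·RH+0.049·T) = 1.218 μm/a
  r_corr = 0.2999 + 1.218 = 1.518 μm/a
zinc: f(T) = -0.071·(T−10) [T>10 °C] = -1.0792
  Pd branch = 0.0129·Pd^0.44·e^(0.046·RH+f) = 0.4511 μm/a
  Cl⁻ term: 0.0175·13.3^0.57·exp(0.008·79+0.085·25.2) = 1.226
  r_corr = 0.4511 + 1.226 = 1.677 μm/a
Ordering by μm/a: zinc (1.68) > copper (1.52)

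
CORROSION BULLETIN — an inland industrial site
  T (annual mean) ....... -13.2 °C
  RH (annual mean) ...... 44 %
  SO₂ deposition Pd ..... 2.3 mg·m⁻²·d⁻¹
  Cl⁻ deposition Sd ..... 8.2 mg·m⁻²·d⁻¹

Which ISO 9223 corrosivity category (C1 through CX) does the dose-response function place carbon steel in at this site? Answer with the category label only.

C1

carbon steel: T≤10 °C ⇒ hinge +0.150·(-13.2−10) = -3.4800
  sulphur-dioxide contribution → 0.2027 μm/a
  chloride contribution → 0.9472 μm/a
  ⇒ r_corr(carbon steel) = 1.15 μm/a
Category bounds: 0…1.3 μm/a bracket r_corr ⇒ C1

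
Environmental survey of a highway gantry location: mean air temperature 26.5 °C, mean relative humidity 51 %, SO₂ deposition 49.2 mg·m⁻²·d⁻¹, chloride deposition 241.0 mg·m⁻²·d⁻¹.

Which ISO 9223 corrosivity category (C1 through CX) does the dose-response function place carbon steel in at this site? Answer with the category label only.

C4

carbon steel: temperature factor f = -0.054·(16.5) = -0.8910
  sulphur-dioxide contribution → 15.27 μm/a
  chloride contribution → 47.5 μm/a
  ⇒ r_corr(carbon steel) = 62.77 μm/a
62.8 μm/a falls in (50, 80] for carbon steel → category C4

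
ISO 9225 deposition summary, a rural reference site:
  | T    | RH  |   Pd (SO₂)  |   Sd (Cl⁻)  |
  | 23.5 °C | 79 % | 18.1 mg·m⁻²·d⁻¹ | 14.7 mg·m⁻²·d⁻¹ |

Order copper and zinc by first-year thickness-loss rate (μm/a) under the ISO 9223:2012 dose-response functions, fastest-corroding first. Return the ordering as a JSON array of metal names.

["zinc", "copper"]

copper: f(T) = -0.080·(T−10) [T>10 °C] = -1.0800
  Pd branch = 0.0053·Pd^0.26·e^(0.059·RH+f) = 0.4041 μm/a
  Cl⁻ term: 0.01025·14.7^0.27·exp(0.036·79+0.049·23.5) = 1.151
  r_corr = 0.4041 + 1.151 = 1.555 μm/a
zinc: f(T) = -0.071·(T−10) [T>10 °C] = -0.9585
  SO₂ term: 0.0129·18.1^0.44·exp(0.046·79-0.9585) = 0.6698
  Cl⁻ term: 0.0175·14.7^0.57·exp(0.008·79+0.085·23.5) = 1.123
  r_corr = 0.6698 + 1.123 = 1.793 μm/a
Ordering by μm/a: zinc (1.79) > copper (1.56)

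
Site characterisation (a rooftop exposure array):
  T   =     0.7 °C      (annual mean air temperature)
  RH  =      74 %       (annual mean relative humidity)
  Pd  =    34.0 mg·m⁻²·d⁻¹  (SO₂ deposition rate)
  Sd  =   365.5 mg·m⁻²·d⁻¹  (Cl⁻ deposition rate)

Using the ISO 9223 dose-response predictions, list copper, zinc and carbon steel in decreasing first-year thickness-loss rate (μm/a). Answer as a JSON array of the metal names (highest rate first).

copper: f(T) = +0.126·(T−10) [T≤10 °C] = -1.1718
  SO₂ term: 0.0053·34.0^0.26·exp(0.059·74-1.1718) = 0.3234
  Sd branch = 0.01025·Sd^0.27·e^(0.036·RH+0.049·T) = 0.7491 μm/a
  sum: 0.3234 + 0.7491 → r_corr = 1.072 μm/a
zinc: f(T) = +0.038·(T−10) [T≤10 °C] = -0.3534
  Pd branch = 0.0129·Pd^0.44·e^(0.046·RH+f) = 1.286 μm/a
  Cl⁻ term: 0.0175·365.5^0.57·exp(0.008·74+0.085·0.7) = 0.9701
  r_corr = 1.286 + 0.9701 = 2.256 μm/a
carbon steel: T≤10 °C ⇒ hinge +0.150·(0.7−10) = -1.3950
  SO₂ term: 1.77·34.0^0.52·exp(0.02·74-1.3950) = 12.06
  Cl⁻ term: 0.102·365.5^0.62·exp(0.033·74+0.04·0.7) = 46.81
  r_corr = 12.06 + 46.81 = 58.86 μm/a
Ordering by μm/a: carbon steel (58.9) > zinc (2.26) > copper (1.07)

["carbon steel", "zinc", "copper"]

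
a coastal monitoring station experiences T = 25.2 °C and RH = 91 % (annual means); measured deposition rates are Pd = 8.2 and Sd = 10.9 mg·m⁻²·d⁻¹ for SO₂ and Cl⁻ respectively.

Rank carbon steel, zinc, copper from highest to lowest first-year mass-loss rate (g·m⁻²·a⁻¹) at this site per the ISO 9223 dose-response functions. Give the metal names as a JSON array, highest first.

carbon steel: T>10 °C ⇒ hinge -0.054·(25.2−10) = -0.8208
  SO₂ term: 1.77·8.2^0.52·exp(0.02·91-0.8208) = 14.36
  Cl⁻ term: 0.102·10.9^0.62·exp(0.033·91+0.04·25.2) = 24.76
  sum: 14.36 + 24.76 → r_corr = 39.12 μm/a
  mass loss = 39.12 μm/a × 7.85 g/cm³ = 307.1 g·m⁻²·a⁻¹
zinc: T>10 °C ⇒ hinge -0.071·(25.2−10) = -1.0792
  SO₂ term: 0.0129·8.2^0.44·exp(0.046·91-1.0792) = 0.7277
  Sd branch = 0.0175·Sd^0.57·e^(0.008·RH+0.085·T) = 1.204 μm/a
  r_corr = 0.7277 + 1.204 = 1.932 μm/a
  mass loss = 1.932 μm/a × 7.14 g/cm³ = 13.8 g·m⁻²·a⁻¹
copper: T>10 °C ⇒ hinge -0.080·(25.2−10) = -1.2160
  Pd branch = 0.0053·Pd^0.26·e^(0.059·RH+f) = 0.5828 μm/a
  Cl⁻ term: 0.01025·10.9^0.27·exp(0.036·91+0.049·25.2) = 1.778
  r_corr = 0.5828 + 1.778 = 2.36 μm/a
  mass loss = 2.36 μm/a × 8.96 g/cm³ = 21.15 g·m⁻²·a⁻¹
Ordering by g·m⁻²·a⁻¹: carbon steel (307) > copper (21.1) > zinc (13.8)

["carbon steel", "copper", "zinc"]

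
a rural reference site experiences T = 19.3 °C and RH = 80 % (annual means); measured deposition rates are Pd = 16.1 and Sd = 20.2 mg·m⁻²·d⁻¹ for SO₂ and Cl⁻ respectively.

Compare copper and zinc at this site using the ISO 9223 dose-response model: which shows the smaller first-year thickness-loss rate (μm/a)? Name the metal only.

copper

copper: T>10 °C ⇒ hinge -0.080·(19.3−10) = -0.7440
  SO₂ term: 0.0053·16.1^0.26·exp(0.059·80-0.7440) = 0.5818
  Cl⁻ term: 0.01025·20.2^0.27·exp(0.036·80+0.049·19.3) = 1.058
  r_corr = 0.5818 + 1.058 = 1.64 μm/a
zinc: f(T) = -0.071·(T−10) [T>10 °C] = -0.6603
  SO₂ term: 0.0129·16.1^0.44·exp(0.046·80-0.6603) = 0.8975
  Cl⁻ term: 0.0175·20.2^0.57·exp(0.008·80+0.085·19.3) = 0.9495
  r_corr = 0.8975 + 0.9495 = 1.847 μm/a
Ordering by μm/a: zinc (1.85) > copper (1.64)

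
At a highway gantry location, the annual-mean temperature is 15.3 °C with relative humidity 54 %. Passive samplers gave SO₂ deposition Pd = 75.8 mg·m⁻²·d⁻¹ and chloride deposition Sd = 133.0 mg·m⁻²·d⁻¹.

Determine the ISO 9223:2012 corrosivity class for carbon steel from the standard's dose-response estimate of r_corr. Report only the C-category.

carbon steel: T>10 °C ⇒ hinge -0.054·(15.3−10) = -0.2862
  SO₂ term: 1.77·75.8^0.52·exp(0.02·54-0.2862) = 37.17
  Cl⁻ term: 0.102·133.0^0.62·exp(0.033·54+0.04·15.3) = 23.18
  sum: 37.17 + 23.18 → r_corr = 60.34 μm/a
60.3 μm/a falls in (50, 80] for carbon steel → category C4

C4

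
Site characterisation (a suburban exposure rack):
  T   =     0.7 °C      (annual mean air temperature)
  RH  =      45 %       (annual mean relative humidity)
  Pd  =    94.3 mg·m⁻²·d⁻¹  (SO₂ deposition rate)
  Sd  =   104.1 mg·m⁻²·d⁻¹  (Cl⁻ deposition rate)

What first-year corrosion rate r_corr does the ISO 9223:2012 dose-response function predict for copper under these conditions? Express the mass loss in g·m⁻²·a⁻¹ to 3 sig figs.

r_corr = 2.37 g·m⁻²·a⁻¹

copper: T≤10 °C ⇒ hinge +0.126·(0.7−10) = -1.1718
  sulphur-dioxide contribution → 0.07617 μm/a
  chloride contribution → 0.1879 μm/a
  total first-year rate 0.2641 μm/a
Convert to mass loss: 0.2641 μm/a × 8.96 g/cm³ = 2.366 g·m⁻²·a⁻¹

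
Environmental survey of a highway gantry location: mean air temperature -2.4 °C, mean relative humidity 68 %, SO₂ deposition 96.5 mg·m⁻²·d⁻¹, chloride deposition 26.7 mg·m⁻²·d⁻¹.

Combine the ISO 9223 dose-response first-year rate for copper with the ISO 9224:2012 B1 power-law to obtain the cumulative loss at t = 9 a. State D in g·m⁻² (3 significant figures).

D(9) = 17.7 g·m⁻²

copper: T≤10 °C ⇒ hinge +0.126·(-2.4−10) = -1.5624
  sulphur-dioxide contribution → 0.2014 μm/a
  chloride contribution → 0.2558 μm/a
  total first-year rate 0.4573 μm/a
ISO 9224: D(t) = r_corr · t^b with b = 0.667 (copper, B1)
  D(9) = 0.4573 × 9^0.667 = 0.4573 × 4.33 = 1.98 μm
  Mass loss = 1.98 μm × 8.96 g/cm³ = 17.74 g·m⁻²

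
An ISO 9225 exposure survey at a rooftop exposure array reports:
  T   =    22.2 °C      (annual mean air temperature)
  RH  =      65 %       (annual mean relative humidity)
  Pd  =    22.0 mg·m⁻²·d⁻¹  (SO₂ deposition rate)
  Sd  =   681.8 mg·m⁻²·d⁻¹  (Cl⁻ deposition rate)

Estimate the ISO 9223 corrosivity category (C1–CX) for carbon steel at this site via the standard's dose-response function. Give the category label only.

C5

carbon steel: temperature factor f = -0.054·(12.2) = -0.6588
  Pd branch = 1.77·Pd^0.52·e^(0.02·RH+f) = 16.77 μm/a
  Cl⁻ term: 0.102·681.8^0.62·exp(0.033·65+0.04·22.2) = 121
  sum: 16.77 + 121 → r_corr = 137.7 μm/a
ISO 9223 Table 2 (carbon steel): 80 < 138 ≤ 200 μm/a ⇒ C5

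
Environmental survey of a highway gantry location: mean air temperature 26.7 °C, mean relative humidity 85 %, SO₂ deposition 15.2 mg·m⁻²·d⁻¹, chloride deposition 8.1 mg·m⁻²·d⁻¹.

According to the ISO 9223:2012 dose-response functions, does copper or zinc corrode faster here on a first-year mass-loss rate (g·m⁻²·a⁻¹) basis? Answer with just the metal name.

copper

copper: f(T) = -0.080·(T−10) [T>10 °C] = -1.3360
  SO₂ term: 0.0053·15.2^0.26·exp(0.059·85-1.3360) = 0.4259
  Cl⁻ term: 0.01025·8.1^0.27·exp(0.036·85+0.049·26.7) = 1.423
  sum: 0.4259 + 1.423 → r_corr = 1.849 μm/a
  mass loss = 1.849 μm/a × 8.96 g/cm³ = 16.56 g·m⁻²·a⁻¹
zinc: f(T) = -0.071·(T−10) [T>10 °C] = -1.1857
  SO₂ term: 0.0129·15.2^0.44·exp(0.046·85-1.1857) = 0.6513
  Sd branch = 0.0175·Sd^0.57·e^(0.008·RH+0.085·T) = 1.101 μm/a
  sum: 0.6513 + 1.101 → r_corr = 1.752 μm/a
  mass loss = 1.752 μm/a × 7.14 g/cm³ = 12.51 g·m⁻²·a⁻¹
Ordering by g·m⁻²·a⁻¹: copper (16.6) > zinc (12.5)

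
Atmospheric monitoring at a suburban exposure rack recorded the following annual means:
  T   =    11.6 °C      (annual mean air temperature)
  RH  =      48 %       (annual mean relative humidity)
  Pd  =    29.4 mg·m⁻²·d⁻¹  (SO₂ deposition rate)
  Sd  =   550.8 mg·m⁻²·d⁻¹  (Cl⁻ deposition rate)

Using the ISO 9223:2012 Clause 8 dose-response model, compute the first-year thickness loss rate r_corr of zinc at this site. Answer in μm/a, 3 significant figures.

r_corr = 2.98 μm/a

zinc: T>10 °C ⇒ hinge -0.071·(11.6−10) = -0.1136
  Pd branch = 0.0129·Pd^0.44·e^(0.046·RH+f) = 0.4637 μm/a
  Sd branch = 0.0175·Sd^0.57·e^(0.008·RH+0.085·T) = 2.514 μm/a
  sum: 0.4637 + 2.514 → r_corr = 2.978 μm/a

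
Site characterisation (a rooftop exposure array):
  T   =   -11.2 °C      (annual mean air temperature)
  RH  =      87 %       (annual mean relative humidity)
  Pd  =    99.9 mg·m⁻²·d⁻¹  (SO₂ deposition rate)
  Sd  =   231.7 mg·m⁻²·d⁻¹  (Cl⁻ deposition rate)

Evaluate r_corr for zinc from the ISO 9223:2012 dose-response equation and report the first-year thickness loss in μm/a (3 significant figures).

r_corr = 2.69 μm/a

zinc: f(T) = +0.038·(T−10) [T≤10 °C] = -0.8056
  Pd branch = 0.0129·Pd^0.44·e^(0.046·RH+f) = 2.391 μm/a
  Cl⁻ term: 0.0175·231.7^0.57·exp(0.008·87+0.085·-11.2) = 0.3019
  sum: 2.391 + 0.3019 → r_corr = 2.693 μm/a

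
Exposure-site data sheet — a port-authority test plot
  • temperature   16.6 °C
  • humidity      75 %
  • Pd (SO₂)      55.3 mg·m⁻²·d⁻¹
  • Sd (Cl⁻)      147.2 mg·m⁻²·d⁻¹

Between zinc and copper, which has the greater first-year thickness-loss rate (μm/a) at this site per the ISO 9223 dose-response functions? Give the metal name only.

zinc

zinc: T>10 °C ⇒ hinge -0.071·(16.6−10) = -0.4686
  Pd branch = 0.0129·Pd^0.44·e^(0.046·RH+f) = 1.487 μm/a
  Sd branch = 0.0175·Sd^0.57·e^(0.008·RH+0.085·T) = 2.25 μm/a
  sum: 1.487 + 2.25 → r_corr = 3.736 μm/a
copper: f(T) = -0.080·(T−10) [T>10 °C] = -0.5280
  SO₂ term: 0.0053·55.3^0.26·exp(0.059·75-0.5280) = 0.741
  Cl⁻ term: 0.01025·147.2^0.27·exp(0.036·75+0.049·16.6) = 1.324
  r_corr = 0.741 + 1.324 = 2.065 μm/a
Ordering by μm/a: zinc (3.74) > copper (2.07)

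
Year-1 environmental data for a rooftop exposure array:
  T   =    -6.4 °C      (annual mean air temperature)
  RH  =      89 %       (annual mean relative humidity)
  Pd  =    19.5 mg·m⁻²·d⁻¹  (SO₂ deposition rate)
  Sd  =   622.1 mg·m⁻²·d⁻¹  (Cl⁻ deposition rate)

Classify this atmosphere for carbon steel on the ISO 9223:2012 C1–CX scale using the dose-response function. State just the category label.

carbon steel: f(T) = +0.150·(T−10) [T≤10 °C] = -2.4600
  SO₂ term: 1.77·19.5^0.52·exp(0.02·89-2.4600) = 4.202
  Sd branch = 0.102·Sd^0.62·e^(0.033·RH+0.04·T) = 80.38 μm/a
  r_corr = 4.202 + 80.38 = 84.58 μm/a
ISO 9223 Table 2 (carbon steel): 80 < 84.6 ≤ 200 μm/a ⇒ C5

C5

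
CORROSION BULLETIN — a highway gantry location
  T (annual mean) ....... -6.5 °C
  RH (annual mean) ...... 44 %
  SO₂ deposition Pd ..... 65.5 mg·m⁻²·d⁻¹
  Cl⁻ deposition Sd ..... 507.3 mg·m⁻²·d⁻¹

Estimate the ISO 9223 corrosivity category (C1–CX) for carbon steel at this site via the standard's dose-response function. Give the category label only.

C2

carbon steel: temperature factor f = +0.150·(-16.5) = -2.4750
  Pd branch = 1.77·Pd^0.52·e^(0.02·RH+f) = 3.16 μm/a
  Cl⁻ term: 0.102·507.3^0.62·exp(0.033·44+0.04·-6.5) = 15.98
  sum: 3.16 + 15.98 → r_corr = 19.14 μm/a
Category bounds: 1.3…25 μm/a bracket r_corr ⇒ C2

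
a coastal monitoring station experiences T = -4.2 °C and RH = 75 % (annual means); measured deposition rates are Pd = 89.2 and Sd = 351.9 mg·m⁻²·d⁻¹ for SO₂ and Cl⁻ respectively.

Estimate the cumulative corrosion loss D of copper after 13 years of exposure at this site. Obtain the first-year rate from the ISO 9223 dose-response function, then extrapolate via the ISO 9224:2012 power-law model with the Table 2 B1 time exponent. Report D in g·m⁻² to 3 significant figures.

D(13) = 41.8 g·m⁻²

copper: T≤10 °C ⇒ hinge +0.126·(-4.2−10) = -1.7892
  sulphur-dioxide contribution → 0.2377 μm/a
  chloride contribution → 0.6046 μm/a
  total first-year rate 0.8423 μm/a
ISO 9224: D(t) = r_corr · t^b with b = 0.667 (copper, B1)
  D(13) = 0.8423 × 13^0.667 = 0.8423 × 5.534 = 4.661 μm
  Mass loss = 4.661 μm × 8.96 g/cm³ = 41.76 g·m⁻²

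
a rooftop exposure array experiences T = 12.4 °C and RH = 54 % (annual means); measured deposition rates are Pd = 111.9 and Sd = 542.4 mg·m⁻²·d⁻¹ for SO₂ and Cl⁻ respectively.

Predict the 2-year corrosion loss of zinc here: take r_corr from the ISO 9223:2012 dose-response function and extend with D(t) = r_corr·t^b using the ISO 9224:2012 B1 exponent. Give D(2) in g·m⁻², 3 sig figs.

zinc: T>10 °C ⇒ hinge -0.071·(12.4−10) = -0.1704
  Pd branch = 0.0129·Pd^0.44·e^(0.046·RH+f) = 1.04 μm/a
  Cl⁻ term: 0.0175·542.4^0.57·exp(0.008·54+0.085·12.4) = 2.799
  r_corr = 1.04 + 2.799 = 3.838 μm/a
Power-law: D(2) = r_corr · 2^0.813
  D(2) = 3.838 × 2^0.813 = 3.838 × 1.757 = 6.743 μm
  Mass loss = 6.743 μm × 7.14 g/cm³ = 48.15 g·m⁻²

D(2) = 48.1 g·m⁻²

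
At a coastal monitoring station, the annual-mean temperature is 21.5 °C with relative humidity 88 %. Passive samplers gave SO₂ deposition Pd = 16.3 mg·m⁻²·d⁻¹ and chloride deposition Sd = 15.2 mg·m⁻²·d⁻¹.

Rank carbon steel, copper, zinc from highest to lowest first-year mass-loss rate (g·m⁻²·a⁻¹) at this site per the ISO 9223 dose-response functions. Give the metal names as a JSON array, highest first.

carbon steel: f(T) = -0.054·(T−10) [T>10 °C] = -0.6210
  Pd branch = 1.77·Pd^0.52·e^(0.02·RH+f) = 23.6 μm/a
  Cl⁻ term: 0.102·15.2^0.62·exp(0.033·88+0.04·21.5) = 23.77
  r_corr = 23.6 + 23.77 = 47.37 μm/a
  mass loss = 47.37 μm/a × 7.85 g/cm³ = 371.9 g·m⁻²·a⁻¹
copper: T>10 °C ⇒ hinge -0.080·(21.5−10) = -0.9200
  Pd branch = 0.0053·Pd^0.26·e^(0.059·RH+f) = 0.7848 μm/a
  Sd branch = 0.01025·Sd^0.27·e^(0.036·RH+0.049·T) = 1.456 μm/a
  r_corr = 0.7848 + 1.456 = 2.241 μm/a
  mass loss = 2.241 μm/a × 8.96 g/cm³ = 20.08 g·m⁻²·a⁻¹
zinc: temperature factor f = -0.071·(11.5) = -0.8165
  SO₂ term: 0.0129·16.3^0.44·exp(0.046·88-0.8165) = 1.115
  Cl⁻ term: 0.0175·15.2^0.57·exp(0.008·88+0.085·21.5) = 1.038
  r_corr = 1.115 + 1.038 = 2.153 μm/a
  mass loss = 2.153 μm/a × 7.14 g/cm³ = 15.37 g·m⁻²·a⁻¹
Ordering by g·m⁻²·a⁻¹: carbon steel (372) > copper (20.1) > zinc (15.4)

["carbon steel", "copper", "zinc"]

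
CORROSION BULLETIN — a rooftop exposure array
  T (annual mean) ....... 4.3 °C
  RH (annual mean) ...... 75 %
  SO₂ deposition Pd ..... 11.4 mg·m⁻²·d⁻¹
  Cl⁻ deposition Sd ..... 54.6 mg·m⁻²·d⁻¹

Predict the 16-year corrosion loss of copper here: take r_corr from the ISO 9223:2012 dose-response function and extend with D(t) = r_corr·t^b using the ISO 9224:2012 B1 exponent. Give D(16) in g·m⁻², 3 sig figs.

copper: temperature factor f = +0.126·(-5.7) = -0.7182
  sulphur-dioxide contribution → 0.4064 μm/a
  chloride contribution → 0.5545 μm/a
  total first-year rate 0.9608 μm/a
ISO 9224: D(t) = r_corr · t^b with b = 0.667 (copper, B1)
  D(16) = 0.9608 × 16^0.667 = 0.9608 × 6.355 = 6.106 μm
  Mass loss = 6.106 μm × 8.96 g/cm³ = 54.71 g·m⁻²

D(16) = 54.7 g·m⁻²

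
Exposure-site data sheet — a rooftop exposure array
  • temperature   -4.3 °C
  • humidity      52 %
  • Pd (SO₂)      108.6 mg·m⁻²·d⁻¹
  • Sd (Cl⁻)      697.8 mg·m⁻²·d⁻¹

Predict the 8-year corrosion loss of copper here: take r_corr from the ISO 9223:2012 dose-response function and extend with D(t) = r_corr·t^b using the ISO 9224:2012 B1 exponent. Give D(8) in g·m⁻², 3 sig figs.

copper: T≤10 °C ⇒ hinge +0.126·(-4.3−10) = -1.8018
  sulphur-dioxide contribution → 0.06361 μm/a
  chloride contribution → 0.3162 μm/a
  ⇒ r_corr(copper) = 0.3799 μm/a
Long-term exponent b (ISO 9224 Table 2, B1) = 0.667
  D(8) = 0.3799 × 8^0.667 = 0.3799 × 4.003 = 1.52 μm
  Mass loss = 1.52 μm × 8.96 g/cm³ = 13.62 g·m⁻²

D(8) = 13.6 g·m⁻²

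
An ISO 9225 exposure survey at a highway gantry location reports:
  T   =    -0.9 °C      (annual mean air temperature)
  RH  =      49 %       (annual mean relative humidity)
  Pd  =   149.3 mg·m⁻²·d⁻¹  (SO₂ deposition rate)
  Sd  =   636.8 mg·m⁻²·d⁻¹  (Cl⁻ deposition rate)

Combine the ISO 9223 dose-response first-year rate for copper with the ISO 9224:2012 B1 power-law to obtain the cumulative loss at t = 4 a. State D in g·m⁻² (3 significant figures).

D(4) = 9.40 g·m⁻²

copper: T≤10 °C ⇒ hinge +0.126·(-0.9−10) = -1.3734
  sulphur-dioxide contribution → 0.08884 μm/a
  chloride contribution → 0.3272 μm/a
  ⇒ r_corr(copper) = 0.416 μm/a
ISO 9224: D(t) = r_corr · t^b with b = 0.667 (copper, B1)
  D(4) = 0.416 × 4^0.667 = 0.416 × 2.521 = 1.049 μm
  Mass loss = 1.049 μm × 8.96 g/cm³ = 9.397 g·m⁻²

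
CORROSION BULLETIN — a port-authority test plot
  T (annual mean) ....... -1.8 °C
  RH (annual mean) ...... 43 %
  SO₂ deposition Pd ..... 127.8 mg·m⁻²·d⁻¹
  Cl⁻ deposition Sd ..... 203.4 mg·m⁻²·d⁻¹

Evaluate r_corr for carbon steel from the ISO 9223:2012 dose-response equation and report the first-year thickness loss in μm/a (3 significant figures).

r_corr = 19.5 μm/a

carbon steel: f(T) = +0.150·(T−10) [T≤10 °C] = -1.7700
  Pd branch = 1.77·Pd^0.52·e^(0.02·RH+f) = 8.875 μm/a
  Sd branch = 0.102·Sd^0.62·e^(0.033·RH+0.04·T) = 10.59 μm/a
  sum: 8.875 + 10.59 → r_corr = 19.46 μm/a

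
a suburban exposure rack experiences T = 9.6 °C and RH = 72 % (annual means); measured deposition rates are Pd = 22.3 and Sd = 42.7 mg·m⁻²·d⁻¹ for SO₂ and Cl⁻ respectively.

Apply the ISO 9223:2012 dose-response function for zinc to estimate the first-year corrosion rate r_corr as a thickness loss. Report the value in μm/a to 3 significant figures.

r_corr = 1.96 μm/a

zinc: T≤10 °C ⇒ hinge +0.038·(9.6−10) = -0.0152
  Pd branch = 0.0129·Pd^0.44·e^(0.046·RH+f) = 1.367 μm/a
  Cl⁻ term: 0.0175·42.7^0.57·exp(0.008·72+0.085·9.6) = 0.5983
  r_corr = 1.367 + 0.5983 = 1.965 μm/a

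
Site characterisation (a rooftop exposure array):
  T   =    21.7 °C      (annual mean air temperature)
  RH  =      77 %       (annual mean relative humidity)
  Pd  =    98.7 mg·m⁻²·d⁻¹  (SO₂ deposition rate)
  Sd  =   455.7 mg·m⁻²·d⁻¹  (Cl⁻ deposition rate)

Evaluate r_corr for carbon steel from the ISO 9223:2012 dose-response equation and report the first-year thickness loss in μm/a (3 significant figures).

carbon steel: f(T) = -0.054·(T−10) [T>10 °C] = -0.6318
  Pd branch = 1.77·Pd^0.52·e^(0.02·RH+f) = 47.8 μm/a
  Cl⁻ term: 0.102·455.7^0.62·exp(0.033·77+0.04·21.7) = 137.2
  r_corr = 47.8 + 137.2 = 185 μm/a

r_corr = 185 μm/a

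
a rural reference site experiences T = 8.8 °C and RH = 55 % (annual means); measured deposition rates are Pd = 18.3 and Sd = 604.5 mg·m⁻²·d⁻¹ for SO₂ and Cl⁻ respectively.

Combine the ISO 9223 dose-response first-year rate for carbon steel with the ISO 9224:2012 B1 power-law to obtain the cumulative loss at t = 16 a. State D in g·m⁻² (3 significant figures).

carbon steel: T≤10 °C ⇒ hinge +0.150·(8.8−10) = -0.1800
  Pd branch = 1.77·Pd^0.52·e^(0.02·RH+f) = 20.14 μm/a
  Cl⁻ term: 0.102·604.5^0.62·exp(0.033·55+0.04·8.8) = 47.23
  sum: 20.14 + 47.23 → r_corr = 67.36 μm/a
Long-term exponent b (ISO 9224 Table 2, B1) = 0.523
  D(16) = 67.36 × 16^0.523 = 67.36 × 4.263 = 287.2 μm
  Mass loss = 287.2 μm × 7.85 g/cm³ = 2254 g·m⁻²

D(16) = 2.25e+03 g·m⁻²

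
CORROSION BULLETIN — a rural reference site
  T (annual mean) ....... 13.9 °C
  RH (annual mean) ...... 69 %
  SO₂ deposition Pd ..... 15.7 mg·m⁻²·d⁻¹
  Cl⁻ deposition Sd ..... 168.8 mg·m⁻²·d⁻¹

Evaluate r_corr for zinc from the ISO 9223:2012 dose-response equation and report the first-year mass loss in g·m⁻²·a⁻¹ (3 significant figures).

r_corr = 18.8 g·m⁻²·a⁻¹

zinc: temperature factor f = -0.071·(3.9) = -0.2769
  SO₂ term: 0.0129·15.7^0.44·exp(0.046·69-0.2769) = 0.7852
  Sd branch = 0.0175·Sd^0.57·e^(0.008·RH+0.085·T) = 1.843 μm/a
  sum: 0.7852 + 1.843 → r_corr = 2.628 μm/a
Convert to mass loss: 2.628 μm/a × 7.14 g/cm³ = 18.76 g·m⁻²·a⁻¹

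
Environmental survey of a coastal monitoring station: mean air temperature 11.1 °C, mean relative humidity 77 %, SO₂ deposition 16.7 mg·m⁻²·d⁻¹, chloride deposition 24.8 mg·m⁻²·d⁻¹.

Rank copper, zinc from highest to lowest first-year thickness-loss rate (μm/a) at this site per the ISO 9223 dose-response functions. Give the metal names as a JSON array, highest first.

copper: temperature factor f = -0.080·(1.1) = -0.0880
  sulphur-dioxide contribution → 0.9483 μm/a
  chloride contribution → 0.6719 μm/a
  ⇒ r_corr(copper) = 1.62 μm/a
zinc: f(T) = -0.071·(T−10) [T>10 °C] = -0.0781
  sulphur-dioxide contribution → 1.422 μm/a
  chloride contribution → 0.519 μm/a
  total first-year rate 1.941 μm/a
Ordering by μm/a: zinc (1.94) > copper (1.62)

["zinc", "copper"]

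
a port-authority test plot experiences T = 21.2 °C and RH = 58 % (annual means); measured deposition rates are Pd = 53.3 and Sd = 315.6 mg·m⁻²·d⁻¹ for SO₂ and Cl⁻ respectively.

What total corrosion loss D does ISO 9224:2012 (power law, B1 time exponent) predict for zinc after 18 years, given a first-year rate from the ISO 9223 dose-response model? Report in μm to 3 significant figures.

zinc: temperature factor f = -0.071·(11.2) = -0.7952
  SO₂ term: 0.0129·53.3^0.44·exp(0.046·58-0.7952) = 0.4827
  Cl⁻ term: 0.0175·315.6^0.57·exp(0.008·58+0.085·21.2) = 4.484
  r_corr = 0.4827 + 4.484 = 4.967 μm/a
Power-law: D(18) = r_corr · 18^0.813
  D(18) = 4.967 × 18^0.813 = 4.967 × 10.48 = 52.07 μm

D(18) = 52.1 μm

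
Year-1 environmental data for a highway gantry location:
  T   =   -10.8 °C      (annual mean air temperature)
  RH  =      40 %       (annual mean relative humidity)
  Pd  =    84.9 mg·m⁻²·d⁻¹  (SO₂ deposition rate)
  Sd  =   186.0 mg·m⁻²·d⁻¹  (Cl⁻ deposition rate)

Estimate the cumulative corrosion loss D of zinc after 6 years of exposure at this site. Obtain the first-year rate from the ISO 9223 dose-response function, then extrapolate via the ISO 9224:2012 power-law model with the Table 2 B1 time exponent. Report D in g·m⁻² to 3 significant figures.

zinc: temperature factor f = +0.038·(-20.8) = -0.7904
  SO₂ term: 0.0129·84.9^0.44·exp(0.046·40-0.7904) = 0.2601
  Sd branch = 0.0175·Sd^0.57·e^(0.008·RH+0.085·T) = 0.1892 μm/a
  r_corr = 0.2601 + 0.1892 = 0.4493 μm/a
Long-term exponent b (ISO 9224 Table 2, B1) = 0.813
  D(6) = 0.4493 × 6^0.813 = 0.4493 × 4.292 = 1.928 μm
  Mass loss = 1.928 μm × 7.14 g/cm³ = 13.77 g·m⁻²

D(6) = 13.8 g·m⁻²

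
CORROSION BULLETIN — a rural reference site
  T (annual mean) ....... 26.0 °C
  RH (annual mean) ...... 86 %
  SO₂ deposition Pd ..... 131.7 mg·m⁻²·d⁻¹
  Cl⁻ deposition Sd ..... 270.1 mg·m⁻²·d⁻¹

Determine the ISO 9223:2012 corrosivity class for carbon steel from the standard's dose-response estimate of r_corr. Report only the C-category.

CX

carbon steel: temperature factor f = -0.054·(16.0) = -0.8640
  sulphur-dioxide contribution → 52.71 μm/a
  chloride contribution → 158.6 μm/a
  ⇒ r_corr(carbon steel) = 211.3 μm/a
ISO 9223 Table 2 (carbon steel): 200 < 211 ≤ 700 μm/a ⇒ CX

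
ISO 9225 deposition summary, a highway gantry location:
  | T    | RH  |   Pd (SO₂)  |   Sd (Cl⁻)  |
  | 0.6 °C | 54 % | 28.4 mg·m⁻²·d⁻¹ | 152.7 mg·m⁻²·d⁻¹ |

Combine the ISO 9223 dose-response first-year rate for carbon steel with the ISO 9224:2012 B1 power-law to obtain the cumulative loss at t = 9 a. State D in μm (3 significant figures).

carbon steel: f(T) = +0.150·(T−10) [T≤10 °C] = -1.4100
  SO₂ term: 1.77·28.4^0.52·exp(0.02·54-1.4100) = 7.251
  Cl⁻ term: 0.102·152.7^0.62·exp(0.033·54+0.04·0.6) = 14.03
  sum: 7.251 + 14.03 → r_corr = 21.28 μm/a
Power-law: D(9) = r_corr · 9^0.523
  D(9) = 21.28 × 9^0.523 = 21.28 × 3.156 = 67.14 μm

D(9) = 67.1 μm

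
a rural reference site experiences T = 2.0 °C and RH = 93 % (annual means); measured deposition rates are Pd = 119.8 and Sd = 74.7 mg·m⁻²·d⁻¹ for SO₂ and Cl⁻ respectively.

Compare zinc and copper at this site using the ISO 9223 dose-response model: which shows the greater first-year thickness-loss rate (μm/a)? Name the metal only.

zinc

zinc: f(T) = +0.038·(T−10) [T≤10 °C] = -0.3040
  Pd branch = 0.0129·Pd^0.44·e^(0.046·RH+f) = 5.636 μm/a
  Sd branch = 0.0175·Sd^0.57·e^(0.008·RH+0.085·T) = 0.5102 μm/a
  sum: 5.636 + 0.5102 → r_corr = 6.147 μm/a
copper: f(T) = +0.126·(T−10) [T≤10 °C] = -1.0080
  Pd branch = 0.0053·Pd^0.26·e^(0.059·RH+f) = 1.621 μm/a
  Cl⁻ term: 0.01025·74.7^0.27·exp(0.036·93+0.049·2.0) = 1.031
  sum: 1.621 + 1.031 → r_corr = 2.652 μm/a
Ordering by μm/a: zinc (6.15) > copper (2.65)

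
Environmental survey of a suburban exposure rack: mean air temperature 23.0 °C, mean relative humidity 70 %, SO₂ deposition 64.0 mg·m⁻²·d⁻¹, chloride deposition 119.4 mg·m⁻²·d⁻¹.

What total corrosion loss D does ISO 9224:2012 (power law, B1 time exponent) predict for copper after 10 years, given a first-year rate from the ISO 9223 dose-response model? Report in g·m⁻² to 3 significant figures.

copper: T>10 °C ⇒ hinge -0.080·(23.0−10) = -1.0400
  SO₂ term: 0.0053·64.0^0.26·exp(0.059·70-1.0400) = 0.3434
  Cl⁻ term: 0.01025·119.4^0.27·exp(0.036·70+0.049·23.0) = 1.43
  r_corr = 0.3434 + 1.43 = 1.774 μm/a
Power-law: D(10) = r_corr · 10^0.667
  D(10) = 1.774 × 10^0.667 = 1.774 × 4.645 = 8.239 μm
  Mass loss = 8.239 μm × 8.96 g/cm³ = 73.82 g·m⁻²

D(10) = 73.8 g·m⁻²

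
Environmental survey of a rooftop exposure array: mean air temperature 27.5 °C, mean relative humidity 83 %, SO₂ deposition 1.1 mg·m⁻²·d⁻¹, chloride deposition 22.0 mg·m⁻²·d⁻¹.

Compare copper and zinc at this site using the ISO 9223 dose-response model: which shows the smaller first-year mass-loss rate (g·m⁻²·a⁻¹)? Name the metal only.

zinc

copper: f(T) = -0.080·(T−10) [T>10 °C] = -1.4000
  SO₂ term: 0.0053·1.1^0.26·exp(0.059·83-1.4000) = 0.1794
  Cl⁻ term: 0.01025·22.0^0.27·exp(0.036·83+0.049·27.5) = 1.803
  sum: 0.1794 + 1.803 → r_corr = 1.983 μm/a
  mass loss = 1.983 μm/a × 8.96 g/cm³ = 17.76 g·m⁻²·a⁻¹
zinc: temperature factor f = -0.071·(17.5) = -1.2425
  SO₂ term: 0.0129·1.1^0.44·exp(0.046·83-1.2425) = 0.1767
  Cl⁻ term: 0.0175·22.0^0.57·exp(0.008·83+0.085·27.5) = 2.05
  sum: 0.1767 + 2.05 → r_corr = 2.227 μm/a
  mass loss = 2.227 μm/a × 7.14 g/cm³ = 15.9 g·m⁻²·a⁻¹
Ordering by g·m⁻²·a⁻¹: copper (17.8) > zinc (15.9)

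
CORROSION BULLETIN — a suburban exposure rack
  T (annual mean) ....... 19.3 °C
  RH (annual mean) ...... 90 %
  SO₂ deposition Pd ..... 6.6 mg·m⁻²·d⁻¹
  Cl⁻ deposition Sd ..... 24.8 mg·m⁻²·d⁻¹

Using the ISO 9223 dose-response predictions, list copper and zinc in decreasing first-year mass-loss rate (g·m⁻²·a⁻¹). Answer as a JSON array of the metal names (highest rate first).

copper: temperature factor f = -0.080·(9.3) = -0.7440
  SO₂ term: 0.0053·6.6^0.26·exp(0.059·90-0.7440) = 0.8324
  Sd branch = 0.01025·Sd^0.27·e^(0.036·RH+0.049·T) = 1.603 μm/a
  sum: 0.8324 + 1.603 → r_corr = 2.436 μm/a
  mass loss = 2.436 μm/a × 8.96 g/cm³ = 21.83 g·m⁻²·a⁻¹
zinc: temperature factor f = -0.071·(9.3) = -0.6603
  SO₂ term: 0.0129·6.6^0.44·exp(0.046·90-0.6603) = 0.9603
  Cl⁻ term: 0.0175·24.8^0.57·exp(0.008·90+0.085·19.3) = 1.156
  sum: 0.9603 + 1.156 → r_corr = 2.116 μm/a
  mass loss = 2.116 μm/a × 7.14 g/cm³ = 15.11 g·m⁻²·a⁻¹
Ordering by g·m⁻²·a⁻¹: copper (21.8) > zinc (15.1)

["copper", "zinc"]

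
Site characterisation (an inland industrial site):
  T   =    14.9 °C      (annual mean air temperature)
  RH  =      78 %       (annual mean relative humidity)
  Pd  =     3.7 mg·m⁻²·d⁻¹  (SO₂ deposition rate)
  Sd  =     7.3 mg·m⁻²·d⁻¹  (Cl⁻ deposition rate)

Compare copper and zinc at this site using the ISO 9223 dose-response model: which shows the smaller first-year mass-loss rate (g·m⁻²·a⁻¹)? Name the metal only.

copper: temperature factor f = -0.080·(4.9) = -0.3920
  sulphur-dioxide contribution → 0.5016 μm/a
  chloride contribution → 0.6031 μm/a
  total first-year rate 1.105 μm/a
  mass loss = 1.105 μm/a × 8.96 g/cm³ = 9.899 g·m⁻²·a⁻¹
zinc: T>10 °C ⇒ hinge -0.071·(14.9−10) = -0.3479
  sulphur-dioxide contribution → 0.5858 μm/a
  chloride contribution → 0.3599 μm/a
  ⇒ r_corr(zinc) = 0.9457 μm/a
  mass loss = 0.9457 μm/a × 7.14 g/cm³ = 6.752 g·m⁻²·a⁻¹
Ordering by g·m⁻²·a⁻¹: copper (9.9) > zinc (6.75)

zinc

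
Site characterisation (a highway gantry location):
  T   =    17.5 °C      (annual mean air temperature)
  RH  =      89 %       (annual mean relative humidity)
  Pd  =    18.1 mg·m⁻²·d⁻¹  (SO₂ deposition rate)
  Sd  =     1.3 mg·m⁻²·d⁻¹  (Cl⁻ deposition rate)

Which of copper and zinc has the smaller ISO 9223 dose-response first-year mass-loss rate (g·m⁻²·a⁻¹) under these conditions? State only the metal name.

copper: T>10 °C ⇒ hinge -0.080·(17.5−10) = -0.6000
  Pd branch = 0.0053·Pd^0.26·e^(0.059·RH+f) = 1.178 μm/a
  Sd branch = 0.01025·Sd^0.27·e^(0.036·RH+0.049·T) = 0.6388 μm/a
  r_corr = 1.178 + 0.6388 = 1.817 μm/a
  mass loss = 1.817 μm/a × 8.96 g/cm³ = 16.28 g·m⁻²·a⁻¹
zinc: f(T) = -0.071·(T−10) [T>10 °C] = -0.5325
  Pd branch = 0.0129·Pd^0.44·e^(0.046·RH+f) = 1.624 μm/a
  Sd branch = 0.0175·Sd^0.57·e^(0.008·RH+0.085·T) = 0.1833 μm/a
  sum: 1.624 + 0.1833 → r_corr = 1.808 μm/a
  mass loss = 1.808 μm/a × 7.14 g/cm³ = 12.91 g·m⁻²·a⁻¹
Ordering by g·m⁻²·a⁻¹: copper (16.3) > zinc (12.9)

zinc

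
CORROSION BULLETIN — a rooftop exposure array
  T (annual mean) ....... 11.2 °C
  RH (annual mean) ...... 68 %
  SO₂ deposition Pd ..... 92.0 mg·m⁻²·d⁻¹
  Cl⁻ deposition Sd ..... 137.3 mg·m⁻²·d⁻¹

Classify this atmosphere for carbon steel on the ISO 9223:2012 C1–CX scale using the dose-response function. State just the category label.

carbon steel: temperature factor f = -0.054·(1.2) = -0.0648
  sulphur-dioxide contribution → 67.86 μm/a
  chloride contribution → 31.85 μm/a
  ⇒ r_corr(carbon steel) = 99.71 μm/a
99.7 μm/a falls in (80, 200] for carbon steel → category C5

C5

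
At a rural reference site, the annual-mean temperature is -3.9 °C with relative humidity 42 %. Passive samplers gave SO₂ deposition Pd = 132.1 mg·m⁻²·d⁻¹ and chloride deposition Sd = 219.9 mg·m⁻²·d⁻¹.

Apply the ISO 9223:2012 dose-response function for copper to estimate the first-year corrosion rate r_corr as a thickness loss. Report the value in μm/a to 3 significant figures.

copper: temperature factor f = +0.126·(-13.9) = -1.7514
  Pd branch = 0.0053·Pd^0.26·e^(0.059·RH+f) = 0.03902 μm/a
  Cl⁻ term: 0.01025·219.9^0.27·exp(0.036·42+0.049·-3.9) = 0.1647
  sum: 0.03902 + 0.1647 → r_corr = 0.2038 μm/a

r_corr = 0.204 μm/a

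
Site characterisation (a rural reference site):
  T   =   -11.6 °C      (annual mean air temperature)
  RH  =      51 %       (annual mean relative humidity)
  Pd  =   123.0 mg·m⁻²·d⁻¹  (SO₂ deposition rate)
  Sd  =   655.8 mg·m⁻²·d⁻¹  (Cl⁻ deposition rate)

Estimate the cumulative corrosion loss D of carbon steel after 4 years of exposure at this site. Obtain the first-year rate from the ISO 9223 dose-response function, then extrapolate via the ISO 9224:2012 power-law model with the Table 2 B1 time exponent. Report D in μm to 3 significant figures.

carbon steel: f(T) = +0.150·(T−10) [T≤10 °C] = -3.2400
  SO₂ term: 1.77·123.0^0.52·exp(0.02·51-3.2400) = 2.347
  Cl⁻ term: 0.102·655.8^0.62·exp(0.033·51+0.04·-11.6) = 19.25
  sum: 2.347 + 19.25 → r_corr = 21.6 μm/a
Power-law: D(4) = r_corr · 4^0.523
  D(4) = 21.6 × 4^0.523 = 21.6 × 2.065 = 44.59 μm

D(4) = 44.6 μm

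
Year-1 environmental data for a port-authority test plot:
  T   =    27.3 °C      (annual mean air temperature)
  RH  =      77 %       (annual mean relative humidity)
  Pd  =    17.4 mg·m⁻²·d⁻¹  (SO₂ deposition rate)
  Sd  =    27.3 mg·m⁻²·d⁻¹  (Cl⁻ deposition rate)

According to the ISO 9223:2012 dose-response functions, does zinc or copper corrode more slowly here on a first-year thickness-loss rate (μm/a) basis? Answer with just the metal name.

zinc: f(T) = -0.071·(T−10) [T>10 °C] = -1.2283
  Pd branch = 0.0129·Pd^0.44·e^(0.046·RH+f) = 0.4584 μm/a
  Cl⁻ term: 0.0175·27.3^0.57·exp(0.008·77+0.085·27.3) = 2.172
  r_corr = 0.4584 + 2.172 = 2.631 μm/a
copper: temperature factor f = -0.080·(17.3) = -1.3840
  SO₂ term: 0.0053·17.4^0.26·exp(0.059·77-1.3840) = 0.2623
  Sd branch = 0.01025·Sd^0.27·e^(0.036·RH+0.049·T) = 1.525 μm/a
  r_corr = 0.2623 + 1.525 = 1.787 μm/a
Ordering by μm/a: zinc (2.63) > copper (1.79)

copper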